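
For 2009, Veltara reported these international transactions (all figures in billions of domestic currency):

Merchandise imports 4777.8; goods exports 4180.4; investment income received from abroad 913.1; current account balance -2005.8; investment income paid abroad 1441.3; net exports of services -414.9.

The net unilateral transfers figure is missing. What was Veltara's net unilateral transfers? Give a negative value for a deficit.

Current account = goods balance + services balance + net primary income + net secondary income
Sum of the known components = -1540.5
Net unilateral transfers = CA - (known components) = -2005.8 - (-1540.5) = -465.3

-465.3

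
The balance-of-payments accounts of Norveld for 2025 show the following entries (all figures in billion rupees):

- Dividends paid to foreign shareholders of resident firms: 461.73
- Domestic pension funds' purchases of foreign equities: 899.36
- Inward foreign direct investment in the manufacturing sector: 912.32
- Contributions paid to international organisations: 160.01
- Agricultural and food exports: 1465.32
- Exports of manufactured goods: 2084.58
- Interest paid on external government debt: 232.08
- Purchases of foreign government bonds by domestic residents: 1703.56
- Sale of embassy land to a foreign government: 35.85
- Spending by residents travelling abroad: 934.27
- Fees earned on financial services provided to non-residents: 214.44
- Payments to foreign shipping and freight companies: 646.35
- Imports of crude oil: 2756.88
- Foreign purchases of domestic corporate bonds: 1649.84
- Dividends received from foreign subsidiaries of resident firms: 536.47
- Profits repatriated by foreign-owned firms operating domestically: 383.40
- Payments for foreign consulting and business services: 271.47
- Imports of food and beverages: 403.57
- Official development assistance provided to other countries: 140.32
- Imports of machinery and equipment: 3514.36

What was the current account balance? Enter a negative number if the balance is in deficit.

-5603.63

Goods: 2084.58 - 403.57 + 1465.32 - 3514.36 - 2756.88 = -3124.91
Services: -271.47 - 646.35 + 214.44 - 934.27 = -1637.65
Primary income: -232.08 + 536.47 - 461.73 - 383.40 = -540.74
Secondary income: -140.32 - 160.01 = -300.33
Current account = (-3124.91) + (-1637.65) + (-540.74) + (-300.33) = -5603.63
(Excluded from the current account — financial account: domestic pension funds' purchases of foreign equities 899.36, inward foreign direct investment in the manufacturing sector 912.32, purchases of foreign government bonds by domestic residents 1703.56, foreign purchases of domestic corporate bonds 1649.84; capital account: sale of embassy land to a foreign government 35.85.)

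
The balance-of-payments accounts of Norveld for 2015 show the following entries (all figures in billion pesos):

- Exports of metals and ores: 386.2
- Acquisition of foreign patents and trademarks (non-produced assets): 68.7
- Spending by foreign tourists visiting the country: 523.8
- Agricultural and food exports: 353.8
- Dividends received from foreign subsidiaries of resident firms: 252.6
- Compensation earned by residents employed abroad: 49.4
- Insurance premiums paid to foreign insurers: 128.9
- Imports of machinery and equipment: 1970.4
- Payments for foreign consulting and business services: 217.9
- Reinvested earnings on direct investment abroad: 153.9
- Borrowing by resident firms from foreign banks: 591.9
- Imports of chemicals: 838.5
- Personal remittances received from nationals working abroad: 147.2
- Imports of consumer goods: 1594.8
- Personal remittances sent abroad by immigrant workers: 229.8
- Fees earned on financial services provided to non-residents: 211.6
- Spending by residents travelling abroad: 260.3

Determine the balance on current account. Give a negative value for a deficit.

Goods: -838.5 + 353.8 - 1970.4 - 1594.8 + 386.2 = -3663.7
Services: -260.3 + 211.6 - 217.9 - 128.9 + 523.8 = 128.3
Primary income: 49.4 + 252.6 + 153.9 = 455.9
Secondary income: 147.2 - 229.8 = -82.6
Current account = (-3663.7) + 128.3 + 455.9 + (-82.6) = -3162.1
(Excluded from the current account — capital account: acquisition of foreign patents and trademarks (non-produced assets) 68.7; financial account: borrowing by resident firms from foreign banks 591.9.)

-3162.1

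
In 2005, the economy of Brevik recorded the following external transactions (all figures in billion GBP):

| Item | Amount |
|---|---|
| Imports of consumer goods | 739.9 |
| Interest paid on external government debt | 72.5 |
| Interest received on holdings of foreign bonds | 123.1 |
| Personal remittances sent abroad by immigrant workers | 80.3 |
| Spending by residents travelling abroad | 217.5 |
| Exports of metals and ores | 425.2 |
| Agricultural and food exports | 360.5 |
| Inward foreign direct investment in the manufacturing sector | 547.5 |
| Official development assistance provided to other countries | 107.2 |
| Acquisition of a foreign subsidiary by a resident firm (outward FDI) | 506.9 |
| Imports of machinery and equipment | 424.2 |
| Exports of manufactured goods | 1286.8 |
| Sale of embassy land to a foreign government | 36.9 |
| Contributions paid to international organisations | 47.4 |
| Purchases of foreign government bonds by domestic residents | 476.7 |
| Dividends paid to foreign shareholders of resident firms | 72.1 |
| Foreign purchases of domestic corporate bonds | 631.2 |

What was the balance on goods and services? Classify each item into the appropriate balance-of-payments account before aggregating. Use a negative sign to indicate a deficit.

Goods: 1286.8 - 424.2 - 739.9 + 360.5 + 425.2 = 908.4
Services: -217.5
Trade balance = 908.4 + (-217.5) = 690.9
(Excluded from the trade balance — primary income: interest paid on external government debt 72.5, interest received on holdings of foreign bonds 123.1, dividends paid to foreign shareholders of resident firms 72.1; secondary income: personal remittances sent abroad by immigrant workers 80.3, official development assistance provided to other countries 107.2, contributions paid to international organisations 47.4; financial account: inward foreign direct investment in the manufacturing sector 547.5, acquisition of a foreign subsidiary by a resident firm (outward FDI) 506.9, purchases of foreign government bonds by domestic residents 476.7, foreign purchases of domestic corporate bonds 631.2; capital account: sale of embassy land to a foreign government 36.9.)

690.9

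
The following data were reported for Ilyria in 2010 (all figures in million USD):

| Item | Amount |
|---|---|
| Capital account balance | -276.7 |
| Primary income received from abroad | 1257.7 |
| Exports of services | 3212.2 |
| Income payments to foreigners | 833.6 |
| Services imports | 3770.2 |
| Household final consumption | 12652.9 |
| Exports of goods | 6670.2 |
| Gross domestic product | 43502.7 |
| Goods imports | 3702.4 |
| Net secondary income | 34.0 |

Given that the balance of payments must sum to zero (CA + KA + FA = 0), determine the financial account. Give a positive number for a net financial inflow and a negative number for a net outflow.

-2591.2

Goods balance = 6670.2 - 3702.4 = 2967.8
Services balance = 3212.2 - 3770.2 = -558.0
Trade balance (goods + services) = 2967.8 + (-558.0) = 2409.8
Net primary income = 1257.7 - 833.6 = 424.1
Net secondary income = 34.0
Current account = 2409.8 + 424.1 + 34.0 = 2867.9
Financial account = -(2867.9 + (-276.7)) = -2591.2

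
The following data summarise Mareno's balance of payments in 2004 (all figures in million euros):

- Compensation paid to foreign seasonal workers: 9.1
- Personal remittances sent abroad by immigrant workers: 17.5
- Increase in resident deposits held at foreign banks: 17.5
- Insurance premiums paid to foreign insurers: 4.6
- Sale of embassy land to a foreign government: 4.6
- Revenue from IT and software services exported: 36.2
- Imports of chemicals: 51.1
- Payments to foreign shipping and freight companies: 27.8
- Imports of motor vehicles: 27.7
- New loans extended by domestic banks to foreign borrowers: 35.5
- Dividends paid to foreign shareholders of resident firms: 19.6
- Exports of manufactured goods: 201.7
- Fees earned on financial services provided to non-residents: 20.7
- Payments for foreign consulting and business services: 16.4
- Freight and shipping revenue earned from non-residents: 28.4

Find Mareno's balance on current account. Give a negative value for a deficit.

Goods: 201.7 - 27.7 - 51.1 = 122.9
Services: -16.4 + 20.7 + 36.2 + 28.4 - 27.8 - 4.6 = 36.5
Primary income: -19.6 - 9.1 = -28.7
Secondary income: -17.5
Current account = 122.9 + 36.5 + (-28.7) + (-17.5) = 113.2
(Excluded from the current account — financial account: increase in resident deposits held at foreign banks 17.5, new loans extended by domestic banks to foreign borrowers 35.5; capital account: sale of embassy land to a foreign government 4.6.)

113.2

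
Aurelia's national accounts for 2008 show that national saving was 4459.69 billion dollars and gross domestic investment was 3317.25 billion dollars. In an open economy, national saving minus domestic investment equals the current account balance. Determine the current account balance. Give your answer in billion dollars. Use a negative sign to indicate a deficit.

S - I = CA (net lending to the rest of the world).
CA = S - I = 4459.69 - 3317.25 = 1142.44

1142.44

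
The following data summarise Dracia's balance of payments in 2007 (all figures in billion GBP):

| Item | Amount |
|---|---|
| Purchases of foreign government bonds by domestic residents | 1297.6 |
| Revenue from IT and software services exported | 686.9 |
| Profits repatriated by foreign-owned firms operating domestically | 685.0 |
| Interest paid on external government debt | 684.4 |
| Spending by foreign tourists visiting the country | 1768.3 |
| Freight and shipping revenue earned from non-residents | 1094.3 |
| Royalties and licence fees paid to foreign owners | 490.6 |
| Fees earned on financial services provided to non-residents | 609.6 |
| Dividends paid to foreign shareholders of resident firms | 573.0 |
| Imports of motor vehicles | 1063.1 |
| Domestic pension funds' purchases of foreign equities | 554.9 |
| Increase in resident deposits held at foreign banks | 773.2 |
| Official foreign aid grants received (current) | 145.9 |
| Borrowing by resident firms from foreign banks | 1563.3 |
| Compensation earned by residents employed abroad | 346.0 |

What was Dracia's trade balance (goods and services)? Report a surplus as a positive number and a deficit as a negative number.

2605.4

Goods: -1063.1
Services: 686.9 + 609.6 - 490.6 + 1768.3 + 1094.3 = 3668.5
Trade balance = -1063.1 + 3668.5 = 2605.4
(Excluded from the trade balance — financial account: purchases of foreign government bonds by domestic residents 1297.6, domestic pension funds' purchases of foreign equities 554.9, increase in resident deposits held at foreign banks 773.2, borrowing by resident firms from foreign banks 1563.3; primary income: profits repatriated by foreign-owned firms operating domestically 685.0, interest paid on external government debt 684.4, dividends paid to foreign shareholders of resident firms 573.0, compensation earned by residents employed abroad 346.0; secondary income: official foreign aid grants received (current) 145.9.)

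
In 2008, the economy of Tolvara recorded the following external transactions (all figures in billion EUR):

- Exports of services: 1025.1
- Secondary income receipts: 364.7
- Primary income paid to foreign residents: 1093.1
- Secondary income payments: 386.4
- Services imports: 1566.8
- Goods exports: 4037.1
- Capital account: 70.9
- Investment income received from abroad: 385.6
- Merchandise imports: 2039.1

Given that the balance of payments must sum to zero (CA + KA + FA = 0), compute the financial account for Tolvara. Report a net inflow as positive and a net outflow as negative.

Goods balance = 4037.1 - 2039.1 = 1998.0
Services balance = 1025.1 - 1566.8 = -541.7
Trade balance (goods + services) = 1998.0 + (-541.7) = 1456.3
Net primary income = 385.6 - 1093.1 = -707.5
Net secondary income = 364.7 - 386.4 = -21.7
Current account = 1456.3 + (-707.5) + (-21.7) = 727.1
Financial account = -(727.1 + 70.9) = -798.0

-798.0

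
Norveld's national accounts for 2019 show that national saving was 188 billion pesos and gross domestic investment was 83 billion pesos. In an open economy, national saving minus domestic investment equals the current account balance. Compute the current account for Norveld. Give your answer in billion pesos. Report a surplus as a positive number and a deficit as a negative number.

CA = S - I = 188 - 83 = 105

105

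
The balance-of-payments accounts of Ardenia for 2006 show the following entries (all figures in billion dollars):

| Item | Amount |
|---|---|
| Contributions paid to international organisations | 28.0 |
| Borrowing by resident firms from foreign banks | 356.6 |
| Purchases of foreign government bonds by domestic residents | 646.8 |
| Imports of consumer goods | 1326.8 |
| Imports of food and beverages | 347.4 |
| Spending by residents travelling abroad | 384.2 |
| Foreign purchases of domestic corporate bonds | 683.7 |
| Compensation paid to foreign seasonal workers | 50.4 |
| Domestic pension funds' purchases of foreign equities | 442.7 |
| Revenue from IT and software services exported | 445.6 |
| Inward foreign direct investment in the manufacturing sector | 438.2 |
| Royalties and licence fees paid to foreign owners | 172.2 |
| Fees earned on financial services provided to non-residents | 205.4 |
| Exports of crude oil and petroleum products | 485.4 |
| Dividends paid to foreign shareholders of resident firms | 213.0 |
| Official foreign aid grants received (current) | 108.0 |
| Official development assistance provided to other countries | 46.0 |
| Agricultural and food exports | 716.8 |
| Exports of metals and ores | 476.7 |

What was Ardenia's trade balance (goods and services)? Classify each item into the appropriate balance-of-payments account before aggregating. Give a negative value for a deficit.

Goods: 716.8 - 347.4 + 485.4 - 1326.8 + 476.7 = 4.7
Services: 205.4 - 172.2 - 384.2 + 445.6 = 94.6
Trade balance = 4.7 + 94.6 = 99.3
(Excluded from the trade balance — secondary income: contributions paid to international organisations 28.0, official foreign aid grants received (current) 108.0, official development assistance provided to other countries 46.0; financial account: borrowing by resident firms from foreign banks 356.6, purchases of foreign government bonds by domestic residents 646.8, foreign purchases of domestic corporate bonds 683.7, domestic pension funds' purchases of foreign equities 442.7, inward foreign direct investment in the manufacturing sector 438.2; primary income: compensation paid to foreign seasonal workers 50.4, dividends paid to foreign shareholders of resident firms 213.0.)

99.3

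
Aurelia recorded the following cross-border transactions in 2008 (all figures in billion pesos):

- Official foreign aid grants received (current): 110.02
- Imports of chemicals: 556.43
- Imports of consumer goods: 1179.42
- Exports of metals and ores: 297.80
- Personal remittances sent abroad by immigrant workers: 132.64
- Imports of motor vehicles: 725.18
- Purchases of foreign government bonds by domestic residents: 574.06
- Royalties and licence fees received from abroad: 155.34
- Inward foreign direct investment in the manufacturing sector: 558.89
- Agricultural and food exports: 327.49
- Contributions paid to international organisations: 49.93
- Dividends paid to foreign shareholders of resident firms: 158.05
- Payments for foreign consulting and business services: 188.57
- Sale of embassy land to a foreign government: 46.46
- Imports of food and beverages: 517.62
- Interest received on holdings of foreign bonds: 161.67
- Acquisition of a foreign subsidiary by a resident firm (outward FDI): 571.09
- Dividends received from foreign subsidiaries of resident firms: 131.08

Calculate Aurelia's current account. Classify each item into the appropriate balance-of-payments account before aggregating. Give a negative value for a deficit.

-2324.44

Goods: -725.18 - 1179.42 + 327.49 + 297.80 - 517.62 - 556.43 = -2353.36
Services: 155.34 - 188.57 = -33.23
Primary income: 131.08 + 161.67 - 158.05 = 134.70
Secondary income: -49.93 - 132.64 + 110.02 = -72.55
Current account = (-2353.36) + (-33.23) + 134.70 + (-72.55) = -2324.44
(Excluded from the current account — financial account: purchases of foreign government bonds by domestic residents 574.06, inward foreign direct investment in the manufacturing sector 558.89, acquisition of a foreign subsidiary by a resident firm (outward FDI) 571.09; capital account: sale of embassy land to a foreign government 46.46.)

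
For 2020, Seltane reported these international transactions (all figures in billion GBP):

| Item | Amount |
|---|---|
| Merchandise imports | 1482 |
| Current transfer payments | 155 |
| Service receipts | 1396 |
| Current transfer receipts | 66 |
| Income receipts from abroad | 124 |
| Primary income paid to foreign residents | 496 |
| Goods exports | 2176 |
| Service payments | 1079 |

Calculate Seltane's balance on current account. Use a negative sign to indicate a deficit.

550

Goods balance = 2176 - 1482 = 694
Services balance = 1396 - 1079 = 317
Trade balance (goods + services) = 694 + 317 = 1011
Net primary income = 124 - 496 = -372
Net secondary income = 66 - 155 = -89
Current account = 1011 + (-372) + (-89) = 550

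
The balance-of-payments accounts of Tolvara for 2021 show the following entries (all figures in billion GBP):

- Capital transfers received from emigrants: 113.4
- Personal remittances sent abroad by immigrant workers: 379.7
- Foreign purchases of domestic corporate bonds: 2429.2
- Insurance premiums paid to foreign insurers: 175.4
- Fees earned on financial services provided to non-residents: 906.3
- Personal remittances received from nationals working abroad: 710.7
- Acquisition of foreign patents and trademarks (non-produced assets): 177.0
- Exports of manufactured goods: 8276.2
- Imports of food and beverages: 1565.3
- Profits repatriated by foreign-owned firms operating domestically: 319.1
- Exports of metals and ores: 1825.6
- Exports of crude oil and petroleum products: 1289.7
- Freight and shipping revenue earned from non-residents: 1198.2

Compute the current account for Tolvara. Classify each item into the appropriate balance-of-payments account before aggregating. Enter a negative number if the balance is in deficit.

Goods: -1565.3 + 1825.6 + 8276.2 + 1289.7 = 9826.2
Services: -175.4 + 906.3 + 1198.2 = 1929.1
Primary income: -319.1
Secondary income: 710.7 - 379.7 = 331.0
Current account = 9826.2 + 1929.1 + (-319.1) + 331.0 = 11767.2
(Excluded from the current account — capital account: capital transfers received from emigrants 113.4, acquisition of foreign patents and trademarks (non-produced assets) 177.0; financial account: foreign purchases of domestic corporate bonds 2429.2.)

11767.2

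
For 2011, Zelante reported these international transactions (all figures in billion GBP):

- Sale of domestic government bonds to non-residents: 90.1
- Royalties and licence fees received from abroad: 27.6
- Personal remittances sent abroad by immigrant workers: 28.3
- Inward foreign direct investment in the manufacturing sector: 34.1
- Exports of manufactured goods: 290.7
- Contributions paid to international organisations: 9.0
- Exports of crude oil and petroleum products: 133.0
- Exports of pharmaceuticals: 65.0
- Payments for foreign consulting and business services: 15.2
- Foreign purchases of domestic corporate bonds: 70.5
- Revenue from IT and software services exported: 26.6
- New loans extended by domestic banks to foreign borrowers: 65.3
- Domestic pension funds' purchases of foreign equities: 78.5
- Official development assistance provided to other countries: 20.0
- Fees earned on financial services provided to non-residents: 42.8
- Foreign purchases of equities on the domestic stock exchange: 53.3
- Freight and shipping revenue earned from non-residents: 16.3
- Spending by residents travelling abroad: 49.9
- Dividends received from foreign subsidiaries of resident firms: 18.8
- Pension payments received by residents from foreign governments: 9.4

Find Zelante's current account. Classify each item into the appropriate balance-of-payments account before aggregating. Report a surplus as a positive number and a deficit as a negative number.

Goods: 133.0 + 65.0 + 290.7 = 488.7
Services: 27.6 - 15.2 - 49.9 + 16.3 + 26.6 + 42.8 = 48.2
Primary income: 18.8
Secondary income: -20.0 - 28.3 + 9.4 - 9.0 = -47.9
Current account = 488.7 + 48.2 + 18.8 + (-47.9) = 507.8
(Excluded from the current account — financial account: sale of domestic government bonds to non-residents 90.1, inward foreign direct investment in the manufacturing sector 34.1, foreign purchases of domestic corporate bonds 70.5, new loans extended by domestic banks to foreign borrowers 65.3, domestic pension funds' purchases of foreign equities 78.5, foreign purchases of equities on the domestic stock exchange 53.3.)

507.8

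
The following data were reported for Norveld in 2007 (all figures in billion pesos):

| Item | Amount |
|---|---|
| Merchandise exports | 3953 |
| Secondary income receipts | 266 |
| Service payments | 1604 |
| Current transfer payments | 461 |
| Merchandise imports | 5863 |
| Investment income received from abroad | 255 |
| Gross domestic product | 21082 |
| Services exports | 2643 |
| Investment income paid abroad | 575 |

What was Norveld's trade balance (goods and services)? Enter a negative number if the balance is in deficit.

-871

Goods balance = 3953 - 5863 = -1910
Services balance = 2643 - 1604 = 1039
Trade balance (goods + services) = -1910 + 1039 = -871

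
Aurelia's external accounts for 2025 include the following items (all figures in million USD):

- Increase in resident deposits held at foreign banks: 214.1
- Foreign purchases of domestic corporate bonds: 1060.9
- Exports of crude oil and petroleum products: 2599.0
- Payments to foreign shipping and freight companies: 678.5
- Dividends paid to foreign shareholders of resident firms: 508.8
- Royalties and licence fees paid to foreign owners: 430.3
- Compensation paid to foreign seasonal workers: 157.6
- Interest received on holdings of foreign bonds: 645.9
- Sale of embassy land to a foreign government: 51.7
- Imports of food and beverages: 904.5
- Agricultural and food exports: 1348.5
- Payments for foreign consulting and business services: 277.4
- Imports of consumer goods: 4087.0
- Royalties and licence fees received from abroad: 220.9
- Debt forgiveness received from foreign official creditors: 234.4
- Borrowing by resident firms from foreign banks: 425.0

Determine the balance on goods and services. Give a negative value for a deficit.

-2209.3

Goods: 2599.0 - 904.5 - 4087.0 + 1348.5 = -1044.0
Services: -277.4 - 678.5 - 430.3 + 220.9 = -1165.3
Trade balance = -1044.0 + (-1165.3) = -2209.3
(Excluded from the trade balance — financial account: increase in resident deposits held at foreign banks 214.1, foreign purchases of domestic corporate bonds 1060.9, borrowing by resident firms from foreign banks 425.0; primary income: dividends paid to foreign shareholders of resident firms 508.8, compensation paid to foreign seasonal workers 157.6, interest received on holdings of foreign bonds 645.9; capital account: sale of embassy land to a foreign government 51.7, debt forgiveness received from foreign official creditors 234.4.)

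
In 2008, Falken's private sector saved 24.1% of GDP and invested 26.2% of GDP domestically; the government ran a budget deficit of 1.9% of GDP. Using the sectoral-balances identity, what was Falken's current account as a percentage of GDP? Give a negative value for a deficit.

By the sectoral-balances identity, CA = (S_private - I) + (T - G).
Private balance = 24.1 - 26.2 = -2.1
Government balance (T - G) = -1.9
CA = -2.1 + (-1.9) = -4.0

-4.0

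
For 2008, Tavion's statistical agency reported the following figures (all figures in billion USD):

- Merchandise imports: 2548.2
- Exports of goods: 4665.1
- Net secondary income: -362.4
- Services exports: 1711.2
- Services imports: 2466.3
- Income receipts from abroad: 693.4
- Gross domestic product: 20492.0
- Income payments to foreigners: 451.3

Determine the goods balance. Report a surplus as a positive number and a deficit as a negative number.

Goods balance = 4665.1 - 2548.2 = 2116.9

2116.9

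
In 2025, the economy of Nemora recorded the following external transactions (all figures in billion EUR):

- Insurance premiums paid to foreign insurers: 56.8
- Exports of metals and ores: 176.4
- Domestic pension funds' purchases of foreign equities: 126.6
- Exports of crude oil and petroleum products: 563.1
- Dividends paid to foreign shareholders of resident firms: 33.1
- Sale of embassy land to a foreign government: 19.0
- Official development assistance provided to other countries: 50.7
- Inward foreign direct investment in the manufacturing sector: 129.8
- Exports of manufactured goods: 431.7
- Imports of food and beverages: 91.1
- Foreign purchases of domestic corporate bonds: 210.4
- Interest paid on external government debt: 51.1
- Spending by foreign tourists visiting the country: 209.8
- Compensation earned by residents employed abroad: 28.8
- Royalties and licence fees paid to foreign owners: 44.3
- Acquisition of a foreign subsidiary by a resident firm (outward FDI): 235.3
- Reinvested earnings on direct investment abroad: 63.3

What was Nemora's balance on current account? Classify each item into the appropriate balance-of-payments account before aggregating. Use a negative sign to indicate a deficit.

Goods: -91.1 + 431.7 + 176.4 + 563.1 = 1080.1
Services: -44.3 + 209.8 - 56.8 = 108.7
Primary income: -51.1 + 63.3 - 33.1 + 28.8 = 7.9
Secondary income: -50.7
Current account = 1080.1 + 108.7 + 7.9 + (-50.7) = 1146.0
(Excluded from the current account — financial account: domestic pension funds' purchases of foreign equities 126.6, inward foreign direct investment in the manufacturing sector 129.8, foreign purchases of domestic corporate bonds 210.4, acquisition of a foreign subsidiary by a resident firm (outward FDI) 235.3; capital account: sale of embassy land to a foreign government 19.0.)

1146.0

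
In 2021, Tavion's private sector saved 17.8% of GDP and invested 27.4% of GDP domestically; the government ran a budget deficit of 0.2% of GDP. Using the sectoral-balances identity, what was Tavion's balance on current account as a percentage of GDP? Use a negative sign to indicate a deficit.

-9.8

By the sectoral-balances identity, CA = (S_private - I) + (T - G).
Private balance = 17.8 - 27.4 = -9.6
Government balance (T - G) = -0.2
CA = -9.6 + (-0.2) = -9.8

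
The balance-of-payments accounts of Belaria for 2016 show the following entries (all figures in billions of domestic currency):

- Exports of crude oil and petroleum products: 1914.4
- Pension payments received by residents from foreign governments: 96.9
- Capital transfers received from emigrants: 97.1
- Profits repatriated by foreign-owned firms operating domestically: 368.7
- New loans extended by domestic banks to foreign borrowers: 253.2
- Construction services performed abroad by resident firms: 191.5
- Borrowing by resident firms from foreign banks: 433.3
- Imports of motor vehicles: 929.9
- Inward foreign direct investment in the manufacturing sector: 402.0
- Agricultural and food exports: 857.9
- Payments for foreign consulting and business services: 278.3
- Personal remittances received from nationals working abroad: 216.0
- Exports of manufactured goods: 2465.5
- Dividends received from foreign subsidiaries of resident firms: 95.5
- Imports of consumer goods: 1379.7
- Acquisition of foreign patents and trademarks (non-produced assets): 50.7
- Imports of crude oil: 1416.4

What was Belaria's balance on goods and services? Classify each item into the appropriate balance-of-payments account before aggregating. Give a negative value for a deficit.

Goods: 857.9 + 1914.4 + 2465.5 - 1379.7 - 929.9 - 1416.4 = 1511.8
Services: -278.3 + 191.5 = -86.8
Trade balance = 1511.8 + (-86.8) = 1425.0
(Excluded from the trade balance — secondary income: pension payments received by residents from foreign governments 96.9, personal remittances received from nationals working abroad 216.0; capital account: capital transfers received from emigrants 97.1, acquisition of foreign patents and trademarks (non-produced assets) 50.7; primary income: profits repatriated by foreign-owned firms operating domestically 368.7, dividends received from foreign subsidiaries of resident firms 95.5; financial account: new loans extended by domestic banks to foreign borrowers 253.2, borrowing by resident firms from foreign banks 433.3, inward foreign direct investment in the manufacturing sector 402.0.)

1425.0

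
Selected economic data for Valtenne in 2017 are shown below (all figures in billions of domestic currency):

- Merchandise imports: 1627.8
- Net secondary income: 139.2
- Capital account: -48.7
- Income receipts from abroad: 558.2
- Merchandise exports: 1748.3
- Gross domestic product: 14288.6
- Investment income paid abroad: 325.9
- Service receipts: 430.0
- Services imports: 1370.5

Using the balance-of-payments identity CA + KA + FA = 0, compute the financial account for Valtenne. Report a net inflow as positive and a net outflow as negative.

Goods balance = 1748.3 - 1627.8 = 120.5
Services balance = 430.0 - 1370.5 = -940.5
Trade balance (goods + services) = 120.5 + (-940.5) = -820.0
Net primary income = 558.2 - 325.9 = 232.3
Net secondary income = 139.2
Current account = -820.0 + 232.3 + 139.2 = -448.5
Financial account = -(-448.5 + (-48.7)) = 497.2

497.2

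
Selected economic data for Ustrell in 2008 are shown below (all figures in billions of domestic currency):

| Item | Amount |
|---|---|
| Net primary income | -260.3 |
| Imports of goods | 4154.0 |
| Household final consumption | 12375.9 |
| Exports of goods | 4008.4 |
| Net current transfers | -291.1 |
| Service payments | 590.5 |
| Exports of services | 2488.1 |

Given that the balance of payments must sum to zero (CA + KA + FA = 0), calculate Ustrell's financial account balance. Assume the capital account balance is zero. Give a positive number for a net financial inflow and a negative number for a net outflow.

Goods balance = 4008.4 - 4154.0 = -145.6
Services balance = 2488.1 - 590.5 = 1897.6
Trade balance (goods + services) = -145.6 + 1897.6 = 1752.0
Net primary income = -260.3
Net secondary income = -291.1
Current account = 1752.0 + (-260.3) + (-291.1) = 1200.6
Financial account = -(1200.6) = -1200.6

-1200.6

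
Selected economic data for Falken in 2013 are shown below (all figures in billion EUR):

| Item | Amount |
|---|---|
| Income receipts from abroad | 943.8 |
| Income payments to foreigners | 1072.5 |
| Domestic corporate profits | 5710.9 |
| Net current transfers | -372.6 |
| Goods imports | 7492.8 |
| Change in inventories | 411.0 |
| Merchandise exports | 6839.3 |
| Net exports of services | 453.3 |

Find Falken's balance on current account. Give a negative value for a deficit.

Goods balance = 6839.3 - 7492.8 = -653.5
Services balance = 453.3
Trade balance (goods + services) = -653.5 + 453.3 = -200.2
Net primary income = 943.8 - 1072.5 = -128.7
Net secondary income = -372.6
Current account = -200.2 + (-128.7) + (-372.6) = -701.5

-701.5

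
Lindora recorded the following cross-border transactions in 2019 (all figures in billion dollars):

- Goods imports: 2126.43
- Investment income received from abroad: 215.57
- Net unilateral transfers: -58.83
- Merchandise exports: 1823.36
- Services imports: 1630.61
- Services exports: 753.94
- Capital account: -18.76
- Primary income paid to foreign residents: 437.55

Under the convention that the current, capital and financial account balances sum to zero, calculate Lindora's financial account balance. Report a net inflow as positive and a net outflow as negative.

Goods balance = 1823.36 - 2126.43 = -303.07
Services balance = 753.94 - 1630.61 = -876.67
Trade balance (goods + services) = -303.07 + (-876.67) = -1179.74
Net primary income = 215.57 - 437.55 = -221.98
Net secondary income = -58.83
Current account = -1179.74 + (-221.98) + (-58.83) = -1460.55
Financial account = -(-1460.55 + (-18.76)) = 1479.31

1479.31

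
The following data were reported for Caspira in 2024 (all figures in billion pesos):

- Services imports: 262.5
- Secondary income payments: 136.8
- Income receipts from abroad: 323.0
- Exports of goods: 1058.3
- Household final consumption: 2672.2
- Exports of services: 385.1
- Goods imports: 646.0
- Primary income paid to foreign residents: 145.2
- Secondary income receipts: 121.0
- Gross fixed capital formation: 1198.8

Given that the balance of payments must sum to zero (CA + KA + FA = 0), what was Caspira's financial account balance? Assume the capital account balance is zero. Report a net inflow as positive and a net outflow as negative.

-696.9

Goods balance = 1058.3 - 646.0 = 412.3
Services balance = 385.1 - 262.5 = 122.6
Trade balance (goods + services) = 412.3 + 122.6 = 534.9
Net primary income = 323.0 - 145.2 = 177.8
Net secondary income = 121.0 - 136.8 = -15.8
Current account = 534.9 + 177.8 + (-15.8) = 696.9
Financial account = -(696.9) = -696.9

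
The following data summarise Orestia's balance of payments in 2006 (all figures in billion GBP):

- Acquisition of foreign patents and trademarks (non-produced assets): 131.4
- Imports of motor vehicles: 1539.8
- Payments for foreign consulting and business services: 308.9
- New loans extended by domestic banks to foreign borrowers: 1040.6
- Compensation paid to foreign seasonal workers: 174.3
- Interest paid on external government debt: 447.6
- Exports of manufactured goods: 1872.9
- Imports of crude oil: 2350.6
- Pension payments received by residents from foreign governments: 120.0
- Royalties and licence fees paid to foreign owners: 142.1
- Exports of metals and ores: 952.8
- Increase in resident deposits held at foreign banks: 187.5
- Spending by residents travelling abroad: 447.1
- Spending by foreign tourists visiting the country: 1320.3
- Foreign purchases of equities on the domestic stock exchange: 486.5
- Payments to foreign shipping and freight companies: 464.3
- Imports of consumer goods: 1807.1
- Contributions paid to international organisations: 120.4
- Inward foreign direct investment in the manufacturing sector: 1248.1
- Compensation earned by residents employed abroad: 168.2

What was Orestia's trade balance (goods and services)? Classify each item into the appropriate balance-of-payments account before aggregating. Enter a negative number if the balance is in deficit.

-2913.9

Goods: 1872.9 - 2350.6 - 1807.1 + 952.8 - 1539.8 = -2871.8
Services: -308.9 - 447.1 - 142.1 + 1320.3 - 464.3 = -42.1
Trade balance = -2871.8 + (-42.1) = -2913.9
(Excluded from the trade balance — capital account: acquisition of foreign patents and trademarks (non-produced assets) 131.4; financial account: new loans extended by domestic banks to foreign borrowers 1040.6, increase in resident deposits held at foreign banks 187.5, foreign purchases of equities on the domestic stock exchange 486.5, inward foreign direct investment in the manufacturing sector 1248.1; primary income: compensation paid to foreign seasonal workers 174.3, interest paid on external government debt 447.6, compensation earned by residents employed abroad 168.2; secondary income: pension payments received by residents from foreign governments 120.0, contributions paid to international organisations 120.4.)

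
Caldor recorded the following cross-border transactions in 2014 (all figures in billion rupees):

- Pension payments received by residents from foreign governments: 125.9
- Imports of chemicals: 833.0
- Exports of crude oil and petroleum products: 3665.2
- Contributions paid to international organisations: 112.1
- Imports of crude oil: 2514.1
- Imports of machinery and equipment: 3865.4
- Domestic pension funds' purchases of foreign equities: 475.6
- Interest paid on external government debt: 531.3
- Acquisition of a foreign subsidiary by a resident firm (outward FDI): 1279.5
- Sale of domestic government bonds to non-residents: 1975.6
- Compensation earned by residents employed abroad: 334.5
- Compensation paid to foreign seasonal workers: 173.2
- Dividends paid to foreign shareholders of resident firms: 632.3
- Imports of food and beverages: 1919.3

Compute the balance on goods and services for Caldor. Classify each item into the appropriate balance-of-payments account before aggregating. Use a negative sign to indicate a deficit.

-5466.6

Goods: -833.0 - 2514.1 - 3865.4 + 3665.2 - 1919.3 = -5466.6
Trade balance = -5466.6 + 0.0 = -5466.6
(Excluded from the trade balance — secondary income: pension payments received by residents from foreign governments 125.9, contributions paid to international organisations 112.1; financial account: domestic pension funds' purchases of foreign equities 475.6, acquisition of a foreign subsidiary by a resident firm (outward FDI) 1279.5, sale of domestic government bonds to non-residents 1975.6; primary income: interest paid on external government debt 531.3, compensation earned by residents employed abroad 334.5, compensation paid to foreign seasonal workers 173.2, dividends paid to foreign shareholders of resident firms 632.3.)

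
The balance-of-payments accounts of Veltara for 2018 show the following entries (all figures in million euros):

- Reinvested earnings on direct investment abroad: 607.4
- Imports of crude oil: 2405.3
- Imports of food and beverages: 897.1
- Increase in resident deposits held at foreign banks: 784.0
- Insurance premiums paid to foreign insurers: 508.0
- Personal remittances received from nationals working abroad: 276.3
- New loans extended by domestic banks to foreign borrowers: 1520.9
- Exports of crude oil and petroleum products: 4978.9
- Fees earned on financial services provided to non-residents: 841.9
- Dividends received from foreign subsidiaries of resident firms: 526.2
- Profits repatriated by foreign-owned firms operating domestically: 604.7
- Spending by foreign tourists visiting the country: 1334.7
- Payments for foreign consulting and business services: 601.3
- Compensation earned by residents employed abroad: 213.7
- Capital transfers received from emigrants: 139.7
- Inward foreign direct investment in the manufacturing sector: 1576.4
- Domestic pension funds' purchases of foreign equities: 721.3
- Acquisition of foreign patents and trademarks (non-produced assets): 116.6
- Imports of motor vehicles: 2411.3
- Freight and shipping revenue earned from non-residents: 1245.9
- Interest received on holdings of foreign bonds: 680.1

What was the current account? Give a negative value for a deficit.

Goods: -2411.3 - 897.1 - 2405.3 + 4978.9 = -734.8
Services: 841.9 + 1334.7 - 508.0 - 601.3 + 1245.9 = 2313.2
Primary income: -604.7 + 680.1 + 526.2 + 607.4 + 213.7 = 1422.7
Secondary income: 276.3
Current account = (-734.8) + 2313.2 + 1422.7 + 276.3 = 3277.4
(Excluded from the current account — financial account: increase in resident deposits held at foreign banks 784.0, new loans extended by domestic banks to foreign borrowers 1520.9, inward foreign direct investment in the manufacturing sector 1576.4, domestic pension funds' purchases of foreign equities 721.3; capital account: capital transfers received from emigrants 139.7, acquisition of foreign patents and trademarks (non-produced assets) 116.6.)

3277.4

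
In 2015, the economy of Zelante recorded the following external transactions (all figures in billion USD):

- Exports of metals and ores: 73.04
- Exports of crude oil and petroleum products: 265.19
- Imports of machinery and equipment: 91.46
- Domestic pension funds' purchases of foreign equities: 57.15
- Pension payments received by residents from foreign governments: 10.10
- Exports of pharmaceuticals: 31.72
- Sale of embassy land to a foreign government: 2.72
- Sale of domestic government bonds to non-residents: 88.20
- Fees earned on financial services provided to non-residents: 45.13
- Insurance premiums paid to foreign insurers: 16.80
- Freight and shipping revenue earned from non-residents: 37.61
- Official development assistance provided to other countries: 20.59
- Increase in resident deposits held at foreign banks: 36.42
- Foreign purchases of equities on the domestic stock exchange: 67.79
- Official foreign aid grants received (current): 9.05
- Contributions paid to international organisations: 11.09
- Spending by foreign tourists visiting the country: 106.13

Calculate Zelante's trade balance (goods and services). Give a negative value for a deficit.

450.56

Goods: 31.72 + 73.04 + 265.19 - 91.46 = 278.49
Services: -16.80 + 106.13 + 37.61 + 45.13 = 172.07
Trade balance = 278.49 + 172.07 = 450.56
(Excluded from the trade balance — financial account: domestic pension funds' purchases of foreign equities 57.15, sale of domestic government bonds to non-residents 88.20, increase in resident deposits held at foreign banks 36.42, foreign purchases of equities on the domestic stock exchange 67.79; secondary income: pension payments received by residents from foreign governments 10.10, official development assistance provided to other countries 20.59, official foreign aid grants received (current) 9.05, contributions paid to international organisations 11.09; capital account: sale of embassy land to a foreign government 2.72.)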